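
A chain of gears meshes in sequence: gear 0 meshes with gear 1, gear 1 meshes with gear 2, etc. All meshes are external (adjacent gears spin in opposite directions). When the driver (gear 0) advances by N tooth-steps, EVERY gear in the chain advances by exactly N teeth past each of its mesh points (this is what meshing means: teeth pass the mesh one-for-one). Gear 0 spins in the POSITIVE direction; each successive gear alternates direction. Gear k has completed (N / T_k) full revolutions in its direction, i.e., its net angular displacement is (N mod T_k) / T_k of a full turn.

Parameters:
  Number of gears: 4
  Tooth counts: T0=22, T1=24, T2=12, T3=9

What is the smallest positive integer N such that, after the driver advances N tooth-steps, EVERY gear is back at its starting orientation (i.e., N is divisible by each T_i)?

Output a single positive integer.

Gear k returns to start when N is a multiple of T_k.
All gears at start simultaneously when N is a common multiple of [22, 24, 12, 9]; the smallest such N is lcm(22, 24, 12, 9).
Start: lcm = T0 = 22
Fold in T1=24: gcd(22, 24) = 2; lcm(22, 24) = 22 * 24 / 2 = 528 / 2 = 264
Fold in T2=12: gcd(264, 12) = 12; lcm(264, 12) = 264 * 12 / 12 = 3168 / 12 = 264
Fold in T3=9: gcd(264, 9) = 3; lcm(264, 9) = 264 * 9 / 3 = 2376 / 3 = 792
Full cycle length = 792

Answer: 792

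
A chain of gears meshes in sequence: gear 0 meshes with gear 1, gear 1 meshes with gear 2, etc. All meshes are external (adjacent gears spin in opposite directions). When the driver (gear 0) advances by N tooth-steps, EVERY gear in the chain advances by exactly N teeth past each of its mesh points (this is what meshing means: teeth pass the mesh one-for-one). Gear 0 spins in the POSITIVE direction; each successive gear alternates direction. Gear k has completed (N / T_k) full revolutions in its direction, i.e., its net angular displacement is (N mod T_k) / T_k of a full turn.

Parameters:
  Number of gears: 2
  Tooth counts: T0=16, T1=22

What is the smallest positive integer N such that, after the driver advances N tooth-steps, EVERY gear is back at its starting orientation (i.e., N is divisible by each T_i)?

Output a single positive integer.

Answer: 176

Derivation:
Gear k returns to start when N is a multiple of T_k.
All gears at start simultaneously when N is a common multiple of [16, 22]; the smallest such N is lcm(16, 22).
Start: lcm = T0 = 16
Fold in T1=22: gcd(16, 22) = 2; lcm(16, 22) = 16 * 22 / 2 = 352 / 2 = 176
Full cycle length = 176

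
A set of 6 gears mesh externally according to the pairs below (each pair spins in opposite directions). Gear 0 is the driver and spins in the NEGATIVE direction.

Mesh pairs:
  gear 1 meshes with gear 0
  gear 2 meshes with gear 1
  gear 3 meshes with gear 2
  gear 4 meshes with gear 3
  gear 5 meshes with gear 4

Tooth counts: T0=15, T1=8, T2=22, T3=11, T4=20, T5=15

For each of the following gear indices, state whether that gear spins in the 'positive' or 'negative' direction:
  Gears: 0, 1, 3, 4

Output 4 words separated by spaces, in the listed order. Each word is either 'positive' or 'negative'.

Answer: negative positive positive negative

Derivation:
Gear 0 (driver): negative (depth 0)
  gear 1: meshes with gear 0 -> depth 1 -> positive (opposite of gear 0)
  gear 2: meshes with gear 1 -> depth 2 -> negative (opposite of gear 1)
  gear 3: meshes with gear 2 -> depth 3 -> positive (opposite of gear 2)
  gear 4: meshes with gear 3 -> depth 4 -> negative (opposite of gear 3)
  gear 5: meshes with gear 4 -> depth 5 -> positive (opposite of gear 4)
Queried indices 0, 1, 3, 4 -> negative, positive, positive, negative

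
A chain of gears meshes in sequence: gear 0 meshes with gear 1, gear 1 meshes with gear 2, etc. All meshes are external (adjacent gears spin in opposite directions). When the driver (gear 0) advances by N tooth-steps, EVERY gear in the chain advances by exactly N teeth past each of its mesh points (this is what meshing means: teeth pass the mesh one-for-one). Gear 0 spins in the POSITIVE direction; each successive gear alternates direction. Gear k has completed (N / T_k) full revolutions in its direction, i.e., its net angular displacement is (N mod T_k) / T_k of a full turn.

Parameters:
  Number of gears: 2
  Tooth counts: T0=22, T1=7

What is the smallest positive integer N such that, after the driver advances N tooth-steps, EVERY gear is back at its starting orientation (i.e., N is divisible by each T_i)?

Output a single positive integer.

Answer: 154

Derivation:
Gear k returns to start when N is a multiple of T_k.
All gears at start simultaneously when N is a common multiple of [22, 7]; the smallest such N is lcm(22, 7).
Start: lcm = T0 = 22
Fold in T1=7: gcd(22, 7) = 1; lcm(22, 7) = 22 * 7 / 1 = 154 / 1 = 154
Full cycle length = 154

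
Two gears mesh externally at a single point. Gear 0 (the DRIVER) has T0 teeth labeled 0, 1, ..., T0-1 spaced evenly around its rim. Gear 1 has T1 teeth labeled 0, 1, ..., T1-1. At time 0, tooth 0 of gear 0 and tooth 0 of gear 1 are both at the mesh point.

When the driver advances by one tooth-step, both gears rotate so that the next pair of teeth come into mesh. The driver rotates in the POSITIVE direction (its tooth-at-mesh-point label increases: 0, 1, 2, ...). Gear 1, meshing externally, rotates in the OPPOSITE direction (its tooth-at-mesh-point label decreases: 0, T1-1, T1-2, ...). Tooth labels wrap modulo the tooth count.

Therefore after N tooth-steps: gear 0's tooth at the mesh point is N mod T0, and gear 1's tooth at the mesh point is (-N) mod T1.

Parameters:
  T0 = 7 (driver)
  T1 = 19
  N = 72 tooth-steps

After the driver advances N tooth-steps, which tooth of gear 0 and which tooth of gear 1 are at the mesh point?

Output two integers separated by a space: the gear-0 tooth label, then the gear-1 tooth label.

Answer: 2 4

Derivation:
Gear 0 (driver, T0=7): tooth at mesh = N mod T0
  72 = 10 * 7 + 2, so 72 mod 7 = 2
  gear 0 tooth = 2
Gear 1 (driven, T1=19): tooth at mesh = (-N) mod T1
  72 = 3 * 19 + 15, so 72 mod 19 = 15
  (-72) mod 19 = (-15) mod 19 = 19 - 15 = 4
Mesh after 72 steps: gear-0 tooth 2 meets gear-1 tooth 4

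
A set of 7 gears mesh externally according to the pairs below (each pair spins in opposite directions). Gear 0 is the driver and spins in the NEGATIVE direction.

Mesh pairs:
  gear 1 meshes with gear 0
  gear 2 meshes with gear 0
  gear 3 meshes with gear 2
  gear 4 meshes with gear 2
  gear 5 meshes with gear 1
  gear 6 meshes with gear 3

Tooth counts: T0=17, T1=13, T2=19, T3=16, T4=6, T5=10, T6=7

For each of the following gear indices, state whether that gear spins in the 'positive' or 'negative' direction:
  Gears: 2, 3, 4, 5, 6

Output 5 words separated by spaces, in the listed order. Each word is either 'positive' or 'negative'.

Gear 0 (driver): negative (depth 0)
  gear 1: meshes with gear 0 -> depth 1 -> positive (opposite of gear 0)
  gear 2: meshes with gear 0 -> depth 1 -> positive (opposite of gear 0)
  gear 3: meshes with gear 2 -> depth 2 -> negative (opposite of gear 2)
  gear 4: meshes with gear 2 -> depth 2 -> negative (opposite of gear 2)
  gear 5: meshes with gear 1 -> depth 2 -> negative (opposite of gear 1)
  gear 6: meshes with gear 3 -> depth 3 -> positive (opposite of gear 3)
Queried indices 2, 3, 4, 5, 6 -> positive, negative, negative, negative, positive

Answer: positive negative negative negative positive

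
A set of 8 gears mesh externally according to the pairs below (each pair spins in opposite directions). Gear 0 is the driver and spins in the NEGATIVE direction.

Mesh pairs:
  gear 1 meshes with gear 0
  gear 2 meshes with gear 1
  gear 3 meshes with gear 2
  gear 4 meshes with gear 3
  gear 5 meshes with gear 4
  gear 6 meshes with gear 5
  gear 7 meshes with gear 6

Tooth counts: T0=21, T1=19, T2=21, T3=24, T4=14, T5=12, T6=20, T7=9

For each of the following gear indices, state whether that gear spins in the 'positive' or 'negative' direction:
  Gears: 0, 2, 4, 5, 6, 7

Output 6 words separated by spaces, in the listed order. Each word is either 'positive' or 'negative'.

Answer: negative negative negative positive negative positive

Derivation:
Gear 0 (driver): negative (depth 0)
  gear 1: meshes with gear 0 -> depth 1 -> positive (opposite of gear 0)
  gear 2: meshes with gear 1 -> depth 2 -> negative (opposite of gear 1)
  gear 3: meshes with gear 2 -> depth 3 -> positive (opposite of gear 2)
  gear 4: meshes with gear 3 -> depth 4 -> negative (opposite of gear 3)
  gear 5: meshes with gear 4 -> depth 5 -> positive (opposite of gear 4)
  gear 6: meshes with gear 5 -> depth 6 -> negative (opposite of gear 5)
  gear 7: meshes with gear 6 -> depth 7 -> positive (opposite of gear 6)
Queried indices 0, 2, 4, 5, 6, 7 -> negative, negative, negative, positive, negative, positive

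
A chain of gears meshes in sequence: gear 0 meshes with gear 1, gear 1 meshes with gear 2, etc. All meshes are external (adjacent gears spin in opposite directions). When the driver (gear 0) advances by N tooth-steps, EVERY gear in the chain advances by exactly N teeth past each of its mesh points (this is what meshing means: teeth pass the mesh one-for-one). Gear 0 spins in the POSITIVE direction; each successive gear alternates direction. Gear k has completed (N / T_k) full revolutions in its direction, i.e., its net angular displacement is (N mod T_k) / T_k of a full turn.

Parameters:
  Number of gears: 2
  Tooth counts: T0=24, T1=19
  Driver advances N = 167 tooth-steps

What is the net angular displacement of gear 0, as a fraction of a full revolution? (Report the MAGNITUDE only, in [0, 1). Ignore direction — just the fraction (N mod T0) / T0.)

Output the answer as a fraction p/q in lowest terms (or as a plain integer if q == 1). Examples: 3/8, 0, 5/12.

Answer: 23/24

Derivation:
Chain of 2 gears, tooth counts: [24, 19]
  gear 0: T0=24, direction=positive, advance = 167 mod 24 = 23 teeth = 23/24 turn
  gear 1: T1=19, direction=negative, advance = 167 mod 19 = 15 teeth = 15/19 turn
Gear 0: 167 mod 24 = 23
Fraction = 23 / 24 = 23/24 (gcd(23,24)=1) = 23/24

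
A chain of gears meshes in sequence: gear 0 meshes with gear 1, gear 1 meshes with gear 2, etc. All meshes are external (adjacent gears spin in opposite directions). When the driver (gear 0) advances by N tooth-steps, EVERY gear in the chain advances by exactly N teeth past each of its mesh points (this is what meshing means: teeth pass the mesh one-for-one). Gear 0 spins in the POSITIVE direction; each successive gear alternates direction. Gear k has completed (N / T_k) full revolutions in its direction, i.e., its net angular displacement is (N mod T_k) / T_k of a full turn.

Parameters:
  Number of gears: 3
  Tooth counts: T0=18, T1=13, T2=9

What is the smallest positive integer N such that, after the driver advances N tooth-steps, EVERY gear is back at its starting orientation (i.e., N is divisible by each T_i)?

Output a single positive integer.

Gear k returns to start when N is a multiple of T_k.
All gears at start simultaneously when N is a common multiple of [18, 13, 9]; the smallest such N is lcm(18, 13, 9).
Start: lcm = T0 = 18
Fold in T1=13: gcd(18, 13) = 1; lcm(18, 13) = 18 * 13 / 1 = 234 / 1 = 234
Fold in T2=9: gcd(234, 9) = 9; lcm(234, 9) = 234 * 9 / 9 = 2106 / 9 = 234
Full cycle length = 234

Answer: 234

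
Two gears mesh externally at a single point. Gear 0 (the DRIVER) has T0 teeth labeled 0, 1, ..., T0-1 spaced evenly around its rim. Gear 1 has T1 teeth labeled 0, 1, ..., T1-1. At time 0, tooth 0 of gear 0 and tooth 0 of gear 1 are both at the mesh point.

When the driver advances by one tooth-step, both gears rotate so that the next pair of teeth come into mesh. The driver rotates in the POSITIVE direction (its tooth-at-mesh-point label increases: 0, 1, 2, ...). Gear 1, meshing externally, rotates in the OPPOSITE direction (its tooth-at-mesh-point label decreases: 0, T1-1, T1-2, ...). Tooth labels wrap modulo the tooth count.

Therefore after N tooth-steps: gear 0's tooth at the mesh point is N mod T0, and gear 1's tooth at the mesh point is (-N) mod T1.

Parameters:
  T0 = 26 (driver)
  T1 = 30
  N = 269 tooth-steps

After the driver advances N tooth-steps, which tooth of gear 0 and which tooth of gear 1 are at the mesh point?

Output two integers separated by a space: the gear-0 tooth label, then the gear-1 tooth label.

Answer: 9 1

Derivation:
Gear 0 (driver, T0=26): tooth at mesh = N mod T0
  269 = 10 * 26 + 9, so 269 mod 26 = 9
  gear 0 tooth = 9
Gear 1 (driven, T1=30): tooth at mesh = (-N) mod T1
  269 = 8 * 30 + 29, so 269 mod 30 = 29
  (-269) mod 30 = (-29) mod 30 = 30 - 29 = 1
Mesh after 269 steps: gear-0 tooth 9 meets gear-1 tooth 1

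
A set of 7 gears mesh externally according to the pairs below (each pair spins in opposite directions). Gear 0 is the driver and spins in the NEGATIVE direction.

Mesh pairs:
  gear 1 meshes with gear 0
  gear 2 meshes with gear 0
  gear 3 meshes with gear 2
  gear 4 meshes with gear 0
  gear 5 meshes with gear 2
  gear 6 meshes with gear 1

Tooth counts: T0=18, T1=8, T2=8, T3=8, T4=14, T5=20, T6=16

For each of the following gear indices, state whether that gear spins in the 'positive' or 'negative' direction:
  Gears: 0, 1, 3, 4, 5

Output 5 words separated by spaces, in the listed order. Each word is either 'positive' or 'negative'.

Gear 0 (driver): negative (depth 0)
  gear 1: meshes with gear 0 -> depth 1 -> positive (opposite of gear 0)
  gear 2: meshes with gear 0 -> depth 1 -> positive (opposite of gear 0)
  gear 3: meshes with gear 2 -> depth 2 -> negative (opposite of gear 2)
  gear 4: meshes with gear 0 -> depth 1 -> positive (opposite of gear 0)
  gear 5: meshes with gear 2 -> depth 2 -> negative (opposite of gear 2)
  gear 6: meshes with gear 1 -> depth 2 -> negative (opposite of gear 1)
Queried indices 0, 1, 3, 4, 5 -> negative, positive, negative, positive, negative

Answer: negative positive negative positive negative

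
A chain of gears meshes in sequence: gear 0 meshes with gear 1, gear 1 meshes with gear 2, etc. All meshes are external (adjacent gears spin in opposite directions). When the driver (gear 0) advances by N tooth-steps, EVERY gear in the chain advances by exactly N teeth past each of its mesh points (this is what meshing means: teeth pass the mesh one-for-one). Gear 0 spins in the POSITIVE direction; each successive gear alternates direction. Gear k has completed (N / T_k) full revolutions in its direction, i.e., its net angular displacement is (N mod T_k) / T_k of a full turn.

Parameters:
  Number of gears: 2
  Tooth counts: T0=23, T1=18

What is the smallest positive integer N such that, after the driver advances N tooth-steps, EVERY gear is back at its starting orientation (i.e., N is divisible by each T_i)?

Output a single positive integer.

Gear k returns to start when N is a multiple of T_k.
All gears at start simultaneously when N is a common multiple of [23, 18]; the smallest such N is lcm(23, 18).
Start: lcm = T0 = 23
Fold in T1=18: gcd(23, 18) = 1; lcm(23, 18) = 23 * 18 / 1 = 414 / 1 = 414
Full cycle length = 414

Answer: 414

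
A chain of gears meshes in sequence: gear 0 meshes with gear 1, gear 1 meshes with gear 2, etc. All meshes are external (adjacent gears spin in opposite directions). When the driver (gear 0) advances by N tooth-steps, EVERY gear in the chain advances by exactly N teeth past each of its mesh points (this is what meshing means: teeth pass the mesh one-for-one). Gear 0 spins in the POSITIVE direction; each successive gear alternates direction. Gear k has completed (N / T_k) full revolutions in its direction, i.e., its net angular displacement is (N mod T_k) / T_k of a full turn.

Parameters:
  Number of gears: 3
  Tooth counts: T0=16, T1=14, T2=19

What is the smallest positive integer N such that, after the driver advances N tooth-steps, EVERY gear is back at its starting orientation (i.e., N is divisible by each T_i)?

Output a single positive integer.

Gear k returns to start when N is a multiple of T_k.
All gears at start simultaneously when N is a common multiple of [16, 14, 19]; the smallest such N is lcm(16, 14, 19).
Start: lcm = T0 = 16
Fold in T1=14: gcd(16, 14) = 2; lcm(16, 14) = 16 * 14 / 2 = 224 / 2 = 112
Fold in T2=19: gcd(112, 19) = 1; lcm(112, 19) = 112 * 19 / 1 = 2128 / 1 = 2128
Full cycle length = 2128

Answer: 2128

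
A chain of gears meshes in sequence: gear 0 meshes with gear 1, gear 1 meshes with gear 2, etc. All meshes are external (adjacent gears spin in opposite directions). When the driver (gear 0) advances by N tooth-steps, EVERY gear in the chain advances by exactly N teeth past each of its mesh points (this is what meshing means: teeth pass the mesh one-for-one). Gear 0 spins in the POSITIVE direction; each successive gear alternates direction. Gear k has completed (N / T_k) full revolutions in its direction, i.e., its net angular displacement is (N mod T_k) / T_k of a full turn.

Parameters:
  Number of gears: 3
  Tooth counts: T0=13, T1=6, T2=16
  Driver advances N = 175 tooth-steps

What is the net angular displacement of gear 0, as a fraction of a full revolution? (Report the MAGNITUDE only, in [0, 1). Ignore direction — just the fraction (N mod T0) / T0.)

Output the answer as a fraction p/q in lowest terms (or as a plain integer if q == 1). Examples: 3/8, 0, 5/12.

Answer: 6/13

Derivation:
Chain of 3 gears, tooth counts: [13, 6, 16]
  gear 0: T0=13, direction=positive, advance = 175 mod 13 = 6 teeth = 6/13 turn
  gear 1: T1=6, direction=negative, advance = 175 mod 6 = 1 teeth = 1/6 turn
  gear 2: T2=16, direction=positive, advance = 175 mod 16 = 15 teeth = 15/16 turn
Gear 0: 175 mod 13 = 6
Fraction = 6 / 13 = 6/13 (gcd(6,13)=1) = 6/13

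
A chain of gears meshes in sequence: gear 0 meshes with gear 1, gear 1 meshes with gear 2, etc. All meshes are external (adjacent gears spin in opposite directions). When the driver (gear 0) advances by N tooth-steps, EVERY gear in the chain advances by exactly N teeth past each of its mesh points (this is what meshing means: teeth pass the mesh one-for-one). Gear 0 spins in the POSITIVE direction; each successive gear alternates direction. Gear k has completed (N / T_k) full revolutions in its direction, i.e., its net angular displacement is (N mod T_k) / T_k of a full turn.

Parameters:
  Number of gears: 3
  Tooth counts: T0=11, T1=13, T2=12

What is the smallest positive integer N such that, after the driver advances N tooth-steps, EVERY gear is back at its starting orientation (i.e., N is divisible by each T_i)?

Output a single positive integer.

Gear k returns to start when N is a multiple of T_k.
All gears at start simultaneously when N is a common multiple of [11, 13, 12]; the smallest such N is lcm(11, 13, 12).
Start: lcm = T0 = 11
Fold in T1=13: gcd(11, 13) = 1; lcm(11, 13) = 11 * 13 / 1 = 143 / 1 = 143
Fold in T2=12: gcd(143, 12) = 1; lcm(143, 12) = 143 * 12 / 1 = 1716 / 1 = 1716
Full cycle length = 1716

Answer: 1716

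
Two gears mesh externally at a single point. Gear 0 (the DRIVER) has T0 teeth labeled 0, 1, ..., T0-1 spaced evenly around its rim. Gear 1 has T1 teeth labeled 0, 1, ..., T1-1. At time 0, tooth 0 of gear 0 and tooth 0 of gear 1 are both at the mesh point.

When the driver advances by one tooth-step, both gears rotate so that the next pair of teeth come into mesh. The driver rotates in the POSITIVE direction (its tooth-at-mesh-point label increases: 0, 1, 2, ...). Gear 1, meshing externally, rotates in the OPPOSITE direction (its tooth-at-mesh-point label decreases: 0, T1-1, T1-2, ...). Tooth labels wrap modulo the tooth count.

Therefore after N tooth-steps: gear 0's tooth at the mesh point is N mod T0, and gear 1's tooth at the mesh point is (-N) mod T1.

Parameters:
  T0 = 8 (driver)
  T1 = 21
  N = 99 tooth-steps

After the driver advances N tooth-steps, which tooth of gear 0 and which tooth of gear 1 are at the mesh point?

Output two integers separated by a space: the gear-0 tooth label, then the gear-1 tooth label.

Answer: 3 6

Derivation:
Gear 0 (driver, T0=8): tooth at mesh = N mod T0
  99 = 12 * 8 + 3, so 99 mod 8 = 3
  gear 0 tooth = 3
Gear 1 (driven, T1=21): tooth at mesh = (-N) mod T1
  99 = 4 * 21 + 15, so 99 mod 21 = 15
  (-99) mod 21 = (-15) mod 21 = 21 - 15 = 6
Mesh after 99 steps: gear-0 tooth 3 meets gear-1 tooth 6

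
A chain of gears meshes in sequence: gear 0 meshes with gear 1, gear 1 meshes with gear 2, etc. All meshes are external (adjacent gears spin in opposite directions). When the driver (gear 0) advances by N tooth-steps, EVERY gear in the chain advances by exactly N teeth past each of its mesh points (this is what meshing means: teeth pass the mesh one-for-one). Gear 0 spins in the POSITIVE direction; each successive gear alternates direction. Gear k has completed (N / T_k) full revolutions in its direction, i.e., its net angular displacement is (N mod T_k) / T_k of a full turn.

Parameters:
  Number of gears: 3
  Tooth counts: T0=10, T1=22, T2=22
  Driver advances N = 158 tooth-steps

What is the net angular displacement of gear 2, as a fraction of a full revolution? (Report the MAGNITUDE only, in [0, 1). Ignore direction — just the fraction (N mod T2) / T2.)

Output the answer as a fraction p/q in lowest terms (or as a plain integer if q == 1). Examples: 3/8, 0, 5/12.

Answer: 2/11

Derivation:
Chain of 3 gears, tooth counts: [10, 22, 22]
  gear 0: T0=10, direction=positive, advance = 158 mod 10 = 8 teeth = 8/10 turn
  gear 1: T1=22, direction=negative, advance = 158 mod 22 = 4 teeth = 4/22 turn
  gear 2: T2=22, direction=positive, advance = 158 mod 22 = 4 teeth = 4/22 turn
Gear 2: 158 mod 22 = 4
Fraction = 4 / 22 = 2/11 (gcd(4,22)=2) = 2/11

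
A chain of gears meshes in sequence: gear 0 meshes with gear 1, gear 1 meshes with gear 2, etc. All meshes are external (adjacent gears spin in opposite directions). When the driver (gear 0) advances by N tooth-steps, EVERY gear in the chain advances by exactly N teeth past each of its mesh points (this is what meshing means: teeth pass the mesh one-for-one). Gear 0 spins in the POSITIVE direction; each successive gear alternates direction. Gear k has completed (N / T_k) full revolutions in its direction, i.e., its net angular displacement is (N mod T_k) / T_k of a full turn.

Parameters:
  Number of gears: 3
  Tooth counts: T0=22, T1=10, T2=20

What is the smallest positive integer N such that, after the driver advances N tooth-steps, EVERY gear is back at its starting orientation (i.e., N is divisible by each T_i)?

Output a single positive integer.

Gear k returns to start when N is a multiple of T_k.
All gears at start simultaneously when N is a common multiple of [22, 10, 20]; the smallest such N is lcm(22, 10, 20).
Start: lcm = T0 = 22
Fold in T1=10: gcd(22, 10) = 2; lcm(22, 10) = 22 * 10 / 2 = 220 / 2 = 110
Fold in T2=20: gcd(110, 20) = 10; lcm(110, 20) = 110 * 20 / 10 = 2200 / 10 = 220
Full cycle length = 220

Answer: 220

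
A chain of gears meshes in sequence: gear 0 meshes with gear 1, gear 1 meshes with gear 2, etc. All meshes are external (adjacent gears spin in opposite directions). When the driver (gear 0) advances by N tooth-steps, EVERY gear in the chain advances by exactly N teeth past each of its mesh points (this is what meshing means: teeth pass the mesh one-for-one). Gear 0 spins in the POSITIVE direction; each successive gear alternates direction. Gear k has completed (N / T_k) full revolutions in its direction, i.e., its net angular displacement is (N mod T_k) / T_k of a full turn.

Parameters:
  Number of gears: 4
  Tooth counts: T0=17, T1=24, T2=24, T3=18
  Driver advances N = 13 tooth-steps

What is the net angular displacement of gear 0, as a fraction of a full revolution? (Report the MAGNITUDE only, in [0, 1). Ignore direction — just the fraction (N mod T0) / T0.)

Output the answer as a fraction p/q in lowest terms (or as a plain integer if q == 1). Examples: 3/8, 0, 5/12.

Chain of 4 gears, tooth counts: [17, 24, 24, 18]
  gear 0: T0=17, direction=positive, advance = 13 mod 17 = 13 teeth = 13/17 turn
  gear 1: T1=24, direction=negative, advance = 13 mod 24 = 13 teeth = 13/24 turn
  gear 2: T2=24, direction=positive, advance = 13 mod 24 = 13 teeth = 13/24 turn
  gear 3: T3=18, direction=negative, advance = 13 mod 18 = 13 teeth = 13/18 turn
Gear 0: 13 mod 17 = 13
Fraction = 13 / 17 = 13/17 (gcd(13,17)=1) = 13/17

Answer: 13/17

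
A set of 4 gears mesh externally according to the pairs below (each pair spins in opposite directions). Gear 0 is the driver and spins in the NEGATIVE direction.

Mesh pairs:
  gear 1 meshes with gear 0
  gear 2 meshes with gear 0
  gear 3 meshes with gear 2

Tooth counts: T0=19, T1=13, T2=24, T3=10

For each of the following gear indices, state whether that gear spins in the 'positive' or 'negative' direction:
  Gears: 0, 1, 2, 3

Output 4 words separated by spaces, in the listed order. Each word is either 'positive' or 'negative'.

Gear 0 (driver): negative (depth 0)
  gear 1: meshes with gear 0 -> depth 1 -> positive (opposite of gear 0)
  gear 2: meshes with gear 0 -> depth 1 -> positive (opposite of gear 0)
  gear 3: meshes with gear 2 -> depth 2 -> negative (opposite of gear 2)
Queried indices 0, 1, 2, 3 -> negative, positive, positive, negative

Answer: negative positive positive negative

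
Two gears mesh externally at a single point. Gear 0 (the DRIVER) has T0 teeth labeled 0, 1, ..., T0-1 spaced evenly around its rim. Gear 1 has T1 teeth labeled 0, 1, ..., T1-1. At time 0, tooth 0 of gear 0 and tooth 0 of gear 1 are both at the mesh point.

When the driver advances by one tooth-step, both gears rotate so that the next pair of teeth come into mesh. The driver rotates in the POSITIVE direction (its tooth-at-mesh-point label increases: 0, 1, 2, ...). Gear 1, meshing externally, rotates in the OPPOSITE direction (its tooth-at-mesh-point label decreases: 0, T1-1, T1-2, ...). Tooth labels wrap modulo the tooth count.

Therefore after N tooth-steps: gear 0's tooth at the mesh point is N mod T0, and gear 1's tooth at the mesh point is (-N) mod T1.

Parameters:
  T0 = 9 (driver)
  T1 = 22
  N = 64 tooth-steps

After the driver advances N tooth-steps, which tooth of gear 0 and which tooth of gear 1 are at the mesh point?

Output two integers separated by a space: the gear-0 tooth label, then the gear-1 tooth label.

Answer: 1 2

Derivation:
Gear 0 (driver, T0=9): tooth at mesh = N mod T0
  64 = 7 * 9 + 1, so 64 mod 9 = 1
  gear 0 tooth = 1
Gear 1 (driven, T1=22): tooth at mesh = (-N) mod T1
  64 = 2 * 22 + 20, so 64 mod 22 = 20
  (-64) mod 22 = (-20) mod 22 = 22 - 20 = 2
Mesh after 64 steps: gear-0 tooth 1 meets gear-1 tooth 2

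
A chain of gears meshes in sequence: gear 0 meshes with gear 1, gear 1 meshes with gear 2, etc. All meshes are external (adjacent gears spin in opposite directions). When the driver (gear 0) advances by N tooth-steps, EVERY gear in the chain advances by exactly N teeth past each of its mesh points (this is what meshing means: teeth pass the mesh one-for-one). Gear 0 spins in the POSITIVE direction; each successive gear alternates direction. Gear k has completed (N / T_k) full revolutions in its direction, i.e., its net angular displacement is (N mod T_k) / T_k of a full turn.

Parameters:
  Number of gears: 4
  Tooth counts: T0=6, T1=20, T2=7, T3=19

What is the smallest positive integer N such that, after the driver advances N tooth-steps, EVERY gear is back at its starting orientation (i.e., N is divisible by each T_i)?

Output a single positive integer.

Gear k returns to start when N is a multiple of T_k.
All gears at start simultaneously when N is a common multiple of [6, 20, 7, 19]; the smallest such N is lcm(6, 20, 7, 19).
Start: lcm = T0 = 6
Fold in T1=20: gcd(6, 20) = 2; lcm(6, 20) = 6 * 20 / 2 = 120 / 2 = 60
Fold in T2=7: gcd(60, 7) = 1; lcm(60, 7) = 60 * 7 / 1 = 420 / 1 = 420
Fold in T3=19: gcd(420, 19) = 1; lcm(420, 19) = 420 * 19 / 1 = 7980 / 1 = 7980
Full cycle length = 7980

Answer: 7980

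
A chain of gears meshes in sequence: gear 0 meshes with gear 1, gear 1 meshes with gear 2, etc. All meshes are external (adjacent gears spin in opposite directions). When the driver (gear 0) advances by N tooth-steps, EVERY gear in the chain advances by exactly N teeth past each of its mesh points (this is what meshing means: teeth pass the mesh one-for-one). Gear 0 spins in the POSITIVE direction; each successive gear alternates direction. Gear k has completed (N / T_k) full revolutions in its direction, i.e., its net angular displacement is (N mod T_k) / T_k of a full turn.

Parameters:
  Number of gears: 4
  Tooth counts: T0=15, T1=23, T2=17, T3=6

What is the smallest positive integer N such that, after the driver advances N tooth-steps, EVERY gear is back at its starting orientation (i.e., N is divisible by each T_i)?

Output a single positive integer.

Answer: 11730

Derivation:
Gear k returns to start when N is a multiple of T_k.
All gears at start simultaneously when N is a common multiple of [15, 23, 17, 6]; the smallest such N is lcm(15, 23, 17, 6).
Start: lcm = T0 = 15
Fold in T1=23: gcd(15, 23) = 1; lcm(15, 23) = 15 * 23 / 1 = 345 / 1 = 345
Fold in T2=17: gcd(345, 17) = 1; lcm(345, 17) = 345 * 17 / 1 = 5865 / 1 = 5865
Fold in T3=6: gcd(5865, 6) = 3; lcm(5865, 6) = 5865 * 6 / 3 = 35190 / 3 = 11730
Full cycle length = 11730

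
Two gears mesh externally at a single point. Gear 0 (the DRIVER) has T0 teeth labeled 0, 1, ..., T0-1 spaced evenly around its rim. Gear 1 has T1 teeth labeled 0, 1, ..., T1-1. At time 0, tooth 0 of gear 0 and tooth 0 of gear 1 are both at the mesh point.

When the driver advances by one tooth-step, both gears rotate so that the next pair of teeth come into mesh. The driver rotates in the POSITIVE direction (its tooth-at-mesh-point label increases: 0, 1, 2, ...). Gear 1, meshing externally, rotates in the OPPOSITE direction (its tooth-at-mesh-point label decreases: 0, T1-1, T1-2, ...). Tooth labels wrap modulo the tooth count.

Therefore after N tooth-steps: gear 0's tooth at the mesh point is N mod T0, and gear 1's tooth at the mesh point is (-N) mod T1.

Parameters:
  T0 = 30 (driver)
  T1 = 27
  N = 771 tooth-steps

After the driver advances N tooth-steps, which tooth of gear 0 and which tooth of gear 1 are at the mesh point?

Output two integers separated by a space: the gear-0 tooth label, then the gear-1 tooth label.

Answer: 21 12

Derivation:
Gear 0 (driver, T0=30): tooth at mesh = N mod T0
  771 = 25 * 30 + 21, so 771 mod 30 = 21
  gear 0 tooth = 21
Gear 1 (driven, T1=27): tooth at mesh = (-N) mod T1
  771 = 28 * 27 + 15, so 771 mod 27 = 15
  (-771) mod 27 = (-15) mod 27 = 27 - 15 = 12
Mesh after 771 steps: gear-0 tooth 21 meets gear-1 tooth 12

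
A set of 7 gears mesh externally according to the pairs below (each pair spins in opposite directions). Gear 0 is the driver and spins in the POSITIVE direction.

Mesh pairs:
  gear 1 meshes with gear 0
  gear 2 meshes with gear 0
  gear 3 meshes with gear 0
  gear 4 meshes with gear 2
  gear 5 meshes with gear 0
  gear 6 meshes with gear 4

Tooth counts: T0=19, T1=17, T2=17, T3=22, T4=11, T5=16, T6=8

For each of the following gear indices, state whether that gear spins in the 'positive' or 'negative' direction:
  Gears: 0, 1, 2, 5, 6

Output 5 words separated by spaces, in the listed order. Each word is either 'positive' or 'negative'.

Gear 0 (driver): positive (depth 0)
  gear 1: meshes with gear 0 -> depth 1 -> negative (opposite of gear 0)
  gear 2: meshes with gear 0 -> depth 1 -> negative (opposite of gear 0)
  gear 3: meshes with gear 0 -> depth 1 -> negative (opposite of gear 0)
  gear 4: meshes with gear 2 -> depth 2 -> positive (opposite of gear 2)
  gear 5: meshes with gear 0 -> depth 1 -> negative (opposite of gear 0)
  gear 6: meshes with gear 4 -> depth 3 -> negative (opposite of gear 4)
Queried indices 0, 1, 2, 5, 6 -> positive, negative, negative, negative, negative

Answer: positive negative negative negative negative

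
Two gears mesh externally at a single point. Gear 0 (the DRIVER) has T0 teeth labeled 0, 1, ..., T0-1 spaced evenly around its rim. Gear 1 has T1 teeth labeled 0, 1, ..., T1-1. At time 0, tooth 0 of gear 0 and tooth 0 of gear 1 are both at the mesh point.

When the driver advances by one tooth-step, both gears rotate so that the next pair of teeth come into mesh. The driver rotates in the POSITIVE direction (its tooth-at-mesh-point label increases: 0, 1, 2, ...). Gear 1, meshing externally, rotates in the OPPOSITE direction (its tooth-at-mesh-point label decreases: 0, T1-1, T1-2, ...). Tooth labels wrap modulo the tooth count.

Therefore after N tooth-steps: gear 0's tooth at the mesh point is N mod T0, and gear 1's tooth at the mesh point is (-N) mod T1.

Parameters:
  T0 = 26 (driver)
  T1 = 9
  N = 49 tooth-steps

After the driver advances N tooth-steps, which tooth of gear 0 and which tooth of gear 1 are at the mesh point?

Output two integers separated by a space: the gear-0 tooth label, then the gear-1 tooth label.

Gear 0 (driver, T0=26): tooth at mesh = N mod T0
  49 = 1 * 26 + 23, so 49 mod 26 = 23
  gear 0 tooth = 23
Gear 1 (driven, T1=9): tooth at mesh = (-N) mod T1
  49 = 5 * 9 + 4, so 49 mod 9 = 4
  (-49) mod 9 = (-4) mod 9 = 9 - 4 = 5
Mesh after 49 steps: gear-0 tooth 23 meets gear-1 tooth 5

Answer: 23 5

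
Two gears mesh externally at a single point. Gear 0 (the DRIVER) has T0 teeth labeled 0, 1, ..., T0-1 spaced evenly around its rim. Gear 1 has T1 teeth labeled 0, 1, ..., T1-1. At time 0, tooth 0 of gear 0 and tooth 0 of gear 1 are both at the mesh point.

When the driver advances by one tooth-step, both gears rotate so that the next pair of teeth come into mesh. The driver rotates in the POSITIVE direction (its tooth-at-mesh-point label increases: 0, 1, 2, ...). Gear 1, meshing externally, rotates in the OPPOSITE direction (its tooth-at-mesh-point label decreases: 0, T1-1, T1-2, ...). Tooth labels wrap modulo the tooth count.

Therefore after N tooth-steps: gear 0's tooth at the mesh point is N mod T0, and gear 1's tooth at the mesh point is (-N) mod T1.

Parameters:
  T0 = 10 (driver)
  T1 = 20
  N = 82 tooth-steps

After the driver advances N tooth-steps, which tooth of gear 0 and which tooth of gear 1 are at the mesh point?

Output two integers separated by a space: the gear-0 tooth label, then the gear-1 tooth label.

Answer: 2 18

Derivation:
Gear 0 (driver, T0=10): tooth at mesh = N mod T0
  82 = 8 * 10 + 2, so 82 mod 10 = 2
  gear 0 tooth = 2
Gear 1 (driven, T1=20): tooth at mesh = (-N) mod T1
  82 = 4 * 20 + 2, so 82 mod 20 = 2
  (-82) mod 20 = (-2) mod 20 = 20 - 2 = 18
Mesh after 82 steps: gear-0 tooth 2 meets gear-1 tooth 18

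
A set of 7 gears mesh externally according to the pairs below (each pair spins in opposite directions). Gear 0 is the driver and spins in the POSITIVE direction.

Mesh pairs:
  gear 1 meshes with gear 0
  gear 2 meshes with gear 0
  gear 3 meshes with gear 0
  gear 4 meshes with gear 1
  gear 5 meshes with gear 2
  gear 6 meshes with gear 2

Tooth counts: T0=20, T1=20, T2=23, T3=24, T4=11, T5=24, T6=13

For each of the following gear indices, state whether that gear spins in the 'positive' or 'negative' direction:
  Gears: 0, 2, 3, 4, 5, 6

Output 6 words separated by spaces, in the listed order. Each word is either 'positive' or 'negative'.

Gear 0 (driver): positive (depth 0)
  gear 1: meshes with gear 0 -> depth 1 -> negative (opposite of gear 0)
  gear 2: meshes with gear 0 -> depth 1 -> negative (opposite of gear 0)
  gear 3: meshes with gear 0 -> depth 1 -> negative (opposite of gear 0)
  gear 4: meshes with gear 1 -> depth 2 -> positive (opposite of gear 1)
  gear 5: meshes with gear 2 -> depth 2 -> positive (opposite of gear 2)
  gear 6: meshes with gear 2 -> depth 2 -> positive (opposite of gear 2)
Queried indices 0, 2, 3, 4, 5, 6 -> positive, negative, negative, positive, positive, positive

Answer: positive negative negative positive positive positive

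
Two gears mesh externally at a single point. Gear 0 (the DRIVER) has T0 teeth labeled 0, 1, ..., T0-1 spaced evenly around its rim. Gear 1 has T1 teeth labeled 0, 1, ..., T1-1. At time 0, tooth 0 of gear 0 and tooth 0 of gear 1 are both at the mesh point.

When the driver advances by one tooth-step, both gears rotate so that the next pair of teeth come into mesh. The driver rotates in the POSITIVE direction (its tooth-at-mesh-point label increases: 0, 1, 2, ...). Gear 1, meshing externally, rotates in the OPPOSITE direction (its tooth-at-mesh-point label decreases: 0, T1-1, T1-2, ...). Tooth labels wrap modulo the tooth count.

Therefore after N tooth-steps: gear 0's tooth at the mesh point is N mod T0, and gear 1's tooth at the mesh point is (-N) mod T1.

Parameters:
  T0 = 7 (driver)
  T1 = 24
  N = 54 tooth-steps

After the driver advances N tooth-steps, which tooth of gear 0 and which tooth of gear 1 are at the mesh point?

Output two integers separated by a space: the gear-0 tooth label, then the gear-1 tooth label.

Answer: 5 18

Derivation:
Gear 0 (driver, T0=7): tooth at mesh = N mod T0
  54 = 7 * 7 + 5, so 54 mod 7 = 5
  gear 0 tooth = 5
Gear 1 (driven, T1=24): tooth at mesh = (-N) mod T1
  54 = 2 * 24 + 6, so 54 mod 24 = 6
  (-54) mod 24 = (-6) mod 24 = 24 - 6 = 18
Mesh after 54 steps: gear-0 tooth 5 meets gear-1 tooth 18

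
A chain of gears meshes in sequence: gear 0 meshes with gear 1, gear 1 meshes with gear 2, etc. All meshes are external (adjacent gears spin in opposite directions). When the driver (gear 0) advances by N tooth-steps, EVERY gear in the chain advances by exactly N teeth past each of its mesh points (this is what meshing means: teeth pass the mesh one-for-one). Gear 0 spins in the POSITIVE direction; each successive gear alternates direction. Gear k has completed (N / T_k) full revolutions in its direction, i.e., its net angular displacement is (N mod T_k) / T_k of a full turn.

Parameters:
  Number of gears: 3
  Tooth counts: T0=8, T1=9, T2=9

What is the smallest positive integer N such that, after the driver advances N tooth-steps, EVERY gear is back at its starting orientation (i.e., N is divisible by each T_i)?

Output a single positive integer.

Answer: 72

Derivation:
Gear k returns to start when N is a multiple of T_k.
All gears at start simultaneously when N is a common multiple of [8, 9, 9]; the smallest such N is lcm(8, 9, 9).
Start: lcm = T0 = 8
Fold in T1=9: gcd(8, 9) = 1; lcm(8, 9) = 8 * 9 / 1 = 72 / 1 = 72
Fold in T2=9: gcd(72, 9) = 9; lcm(72, 9) = 72 * 9 / 9 = 648 / 9 = 72
Full cycle length = 72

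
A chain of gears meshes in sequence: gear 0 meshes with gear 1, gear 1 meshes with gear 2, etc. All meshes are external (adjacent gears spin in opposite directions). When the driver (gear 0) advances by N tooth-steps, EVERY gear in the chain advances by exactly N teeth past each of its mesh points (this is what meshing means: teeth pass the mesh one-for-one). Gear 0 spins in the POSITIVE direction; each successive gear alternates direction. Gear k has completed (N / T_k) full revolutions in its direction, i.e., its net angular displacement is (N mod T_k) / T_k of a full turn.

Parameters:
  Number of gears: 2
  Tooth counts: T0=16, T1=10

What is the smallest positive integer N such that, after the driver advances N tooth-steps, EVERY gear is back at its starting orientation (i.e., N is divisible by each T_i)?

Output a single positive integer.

Gear k returns to start when N is a multiple of T_k.
All gears at start simultaneously when N is a common multiple of [16, 10]; the smallest such N is lcm(16, 10).
Start: lcm = T0 = 16
Fold in T1=10: gcd(16, 10) = 2; lcm(16, 10) = 16 * 10 / 2 = 160 / 2 = 80
Full cycle length = 80

Answer: 80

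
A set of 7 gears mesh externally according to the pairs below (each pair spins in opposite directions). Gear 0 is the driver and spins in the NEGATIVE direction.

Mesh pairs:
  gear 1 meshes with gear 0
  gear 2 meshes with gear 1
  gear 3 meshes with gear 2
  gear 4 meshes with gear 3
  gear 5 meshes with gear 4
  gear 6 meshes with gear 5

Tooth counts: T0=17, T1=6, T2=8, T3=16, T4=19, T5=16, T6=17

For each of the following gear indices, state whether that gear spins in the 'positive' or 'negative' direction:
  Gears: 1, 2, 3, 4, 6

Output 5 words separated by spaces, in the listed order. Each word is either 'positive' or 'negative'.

Answer: positive negative positive negative negative

Derivation:
Gear 0 (driver): negative (depth 0)
  gear 1: meshes with gear 0 -> depth 1 -> positive (opposite of gear 0)
  gear 2: meshes with gear 1 -> depth 2 -> negative (opposite of gear 1)
  gear 3: meshes with gear 2 -> depth 3 -> positive (opposite of gear 2)
  gear 4: meshes with gear 3 -> depth 4 -> negative (opposite of gear 3)
  gear 5: meshes with gear 4 -> depth 5 -> positive (opposite of gear 4)
  gear 6: meshes with gear 5 -> depth 6 -> negative (opposite of gear 5)
Queried indices 1, 2, 3, 4, 6 -> positive, negative, positive, negative, negative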